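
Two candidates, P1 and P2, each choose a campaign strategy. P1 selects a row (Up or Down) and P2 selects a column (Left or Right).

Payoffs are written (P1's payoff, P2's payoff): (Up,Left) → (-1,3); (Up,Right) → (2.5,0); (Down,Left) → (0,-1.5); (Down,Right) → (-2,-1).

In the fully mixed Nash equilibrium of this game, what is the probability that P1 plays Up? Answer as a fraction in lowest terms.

1/7

Let x be the probability that P1 plays Up. In a completely mixed equilibrium, P2 must be indifferent between Left and Right.
P2's expected payoff from Left is 3x − 1.5(1−x); from Right it is −(1−x).
Setting these equal: 4.5x − 1.5 = x − 1, so x = 1/7.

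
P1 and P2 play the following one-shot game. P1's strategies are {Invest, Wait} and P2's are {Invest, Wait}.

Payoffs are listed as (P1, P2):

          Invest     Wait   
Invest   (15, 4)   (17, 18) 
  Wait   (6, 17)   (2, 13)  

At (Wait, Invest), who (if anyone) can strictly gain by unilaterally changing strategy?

P1

P1 at (Wait, Invest) earns 6; deviating to Invest yields 15 — a strict improvement.
P2 earns 17; deviating to Wait yields 13 — not better.
Only P1 has a strictly profitable deviation.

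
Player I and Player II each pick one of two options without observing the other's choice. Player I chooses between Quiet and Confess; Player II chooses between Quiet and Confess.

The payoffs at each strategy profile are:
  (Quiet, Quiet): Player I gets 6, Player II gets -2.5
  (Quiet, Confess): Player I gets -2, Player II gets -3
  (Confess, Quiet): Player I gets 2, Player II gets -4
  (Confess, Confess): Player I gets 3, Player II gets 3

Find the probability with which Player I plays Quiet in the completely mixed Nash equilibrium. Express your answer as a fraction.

14/15

Let r be the probability that Player I plays Quiet. In a completely mixed equilibrium, Player II must be indifferent between Quiet and Confess.
Player II's expected payoff from Quiet is −2.5r − 4(1−r); from Confess it is −3r + 3(1−r).
Setting these equal: 1.5r − 4 = −6r + 3, so r = 14/15.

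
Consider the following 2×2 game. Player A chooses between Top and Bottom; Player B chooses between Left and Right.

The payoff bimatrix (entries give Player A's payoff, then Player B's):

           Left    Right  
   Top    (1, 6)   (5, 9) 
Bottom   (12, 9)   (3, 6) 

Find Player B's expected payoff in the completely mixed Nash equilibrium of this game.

15/2

First find p, the probability Player A plays Top, from Player B's indifference between Left and Right: 6p + 9(1−p) = 9p + 6(1−p), giving p = 1/2.
Since Player B is indifferent in equilibrium, Player B's expected payoff equals the payoff from either column against (1/2, 1/2). Using Left: 6(1/2) + 9(1/2) = 15/2.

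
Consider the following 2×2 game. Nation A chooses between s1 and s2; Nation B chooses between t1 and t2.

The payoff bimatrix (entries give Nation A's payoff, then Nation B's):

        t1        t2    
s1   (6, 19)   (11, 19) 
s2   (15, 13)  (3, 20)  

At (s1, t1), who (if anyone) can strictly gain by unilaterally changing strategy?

Nation A

Nation A at (s1, t1) earns 6; deviating to s2 yields 15 — a strict improvement.
Nation B earns 19; deviating to t2 yields 19 — not better.
Only Nation A has a strictly profitable deviation.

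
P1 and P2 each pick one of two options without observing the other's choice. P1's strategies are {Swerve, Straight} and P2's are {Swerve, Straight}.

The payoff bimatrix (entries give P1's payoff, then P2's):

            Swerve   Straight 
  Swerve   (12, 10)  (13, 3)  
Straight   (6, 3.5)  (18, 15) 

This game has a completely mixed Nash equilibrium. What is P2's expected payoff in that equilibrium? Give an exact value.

279/37

First find x, the probability P1 plays Swerve, from P2's indifference between Swerve and Straight: 10x + 3.5(1−x) = 3x + 15(1−x), giving x = 23/37.
Since P2 is indifferent in equilibrium, P2's expected payoff equals the payoff from either column against (23/37, 14/37). Using Swerve: 10(23/37) + 3.5(14/37) = 279/37.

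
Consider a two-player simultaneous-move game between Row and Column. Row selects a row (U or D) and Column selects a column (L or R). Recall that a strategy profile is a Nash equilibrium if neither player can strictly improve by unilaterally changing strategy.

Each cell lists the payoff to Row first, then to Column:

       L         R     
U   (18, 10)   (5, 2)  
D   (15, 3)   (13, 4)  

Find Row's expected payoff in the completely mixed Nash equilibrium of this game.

First find q, the probability Column plays L, from Row's indifference between U and D: 18q + 5(1−q) = 15q + 13(1−q), giving q = 8/11.
Since Row is indifferent in equilibrium, Row's expected payoff equals the payoff from either row against (8/11, 3/11). Using U: 18(8/11) + 5(3/11) = 159/11.

159/11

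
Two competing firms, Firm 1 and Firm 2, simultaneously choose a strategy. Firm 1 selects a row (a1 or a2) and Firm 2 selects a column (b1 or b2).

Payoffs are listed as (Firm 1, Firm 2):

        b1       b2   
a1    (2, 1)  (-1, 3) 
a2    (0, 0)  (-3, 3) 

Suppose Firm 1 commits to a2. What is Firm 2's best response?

b2

Against a2, Firm 2 earns 0 from b1 and 3 from b2.
So b2 is the best response.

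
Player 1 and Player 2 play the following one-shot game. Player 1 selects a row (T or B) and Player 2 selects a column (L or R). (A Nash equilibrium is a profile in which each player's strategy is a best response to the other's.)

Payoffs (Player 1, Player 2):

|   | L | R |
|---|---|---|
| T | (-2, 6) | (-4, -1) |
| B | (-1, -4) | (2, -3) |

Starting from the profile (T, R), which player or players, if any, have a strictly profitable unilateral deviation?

Both

Player 1 at (T, R) earns -4; deviating to B yields 2 — a strict improvement.
Player 2 earns -1; deviating to L yields 6 — a strict improvement.
Both Player 1 and Player 2 have strictly profitable deviations.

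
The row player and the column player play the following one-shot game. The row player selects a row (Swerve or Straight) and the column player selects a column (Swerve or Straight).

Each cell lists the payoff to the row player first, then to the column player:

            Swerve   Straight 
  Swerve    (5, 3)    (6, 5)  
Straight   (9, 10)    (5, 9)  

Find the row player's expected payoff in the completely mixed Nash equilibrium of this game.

29/5

First find q, the probability the column player plays Swerve, from the row player's indifference between Swerve and Straight: 5q + 6(1−q) = 9q + 5(1−q), giving q = 1/5.
Since the row player is indifferent in equilibrium, the row player's expected payoff equals the payoff from either row against (1/5, 4/5). Using Swerve: 5(1/5) + 6(4/5) = 29/5.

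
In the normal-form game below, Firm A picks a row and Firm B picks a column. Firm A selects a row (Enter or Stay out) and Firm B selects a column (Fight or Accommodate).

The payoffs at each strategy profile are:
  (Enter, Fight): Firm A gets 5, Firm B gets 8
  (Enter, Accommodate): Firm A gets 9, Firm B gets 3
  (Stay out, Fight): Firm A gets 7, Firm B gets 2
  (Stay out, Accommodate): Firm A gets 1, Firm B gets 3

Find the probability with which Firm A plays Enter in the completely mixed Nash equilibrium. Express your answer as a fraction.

Let p be the probability that Firm A plays Enter. In a completely mixed equilibrium, Firm B must be indifferent between Fight and Accommodate.
Firm B's expected payoff from Fight is 8p + 2(1−p); from Accommodate it is 3p + 3(1−p).
Setting these equal: 6p + 2 = 3, so p = 1/6.

1/6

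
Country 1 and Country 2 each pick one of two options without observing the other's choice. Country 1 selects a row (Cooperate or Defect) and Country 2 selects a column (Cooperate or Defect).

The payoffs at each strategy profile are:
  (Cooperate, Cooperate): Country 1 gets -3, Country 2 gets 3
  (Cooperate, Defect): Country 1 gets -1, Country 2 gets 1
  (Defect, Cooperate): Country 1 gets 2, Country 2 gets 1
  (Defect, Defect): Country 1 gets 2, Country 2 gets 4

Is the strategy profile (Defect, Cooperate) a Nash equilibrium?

No

At (Defect, Cooperate), Country 1 earns 2; switching to Cooperate would give -3, so Country 1 has no profitable deviation.
Country 2 earns 1; switching to Defect would give 4, so Country 2 would deviate.
Since at least one player can profitably deviate, this is not a Nash equilibrium.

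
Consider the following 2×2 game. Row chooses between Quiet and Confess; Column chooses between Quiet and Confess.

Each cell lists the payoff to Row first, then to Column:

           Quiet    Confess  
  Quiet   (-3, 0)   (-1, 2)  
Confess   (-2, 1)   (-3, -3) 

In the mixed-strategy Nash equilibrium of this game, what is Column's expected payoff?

1/3

First find p, the probability Row plays Quiet, from Column's indifference between Quiet and Confess: (1−p) = 2p − 3(1−p), giving p = 2/3.
Since Column is indifferent in equilibrium, Column's expected payoff equals the payoff from either column against (2/3, 1/3). Using Quiet: (1/3) = 1/3.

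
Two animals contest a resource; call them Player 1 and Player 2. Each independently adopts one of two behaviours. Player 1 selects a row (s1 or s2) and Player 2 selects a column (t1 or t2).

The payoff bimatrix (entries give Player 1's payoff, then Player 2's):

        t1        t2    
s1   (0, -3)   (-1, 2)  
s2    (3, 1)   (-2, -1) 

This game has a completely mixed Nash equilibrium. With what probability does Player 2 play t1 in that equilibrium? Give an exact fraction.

Let q be the probability that Player 2 plays t1. In a completely mixed equilibrium, Player 1 must be indifferent between s1 and s2.
Player 1's expected payoff from s1 is −(1−q); from s2 it is 3q − 2(1−q).
Setting these equal: q − 1 = 5q − 2, so q = 1/4.

1/4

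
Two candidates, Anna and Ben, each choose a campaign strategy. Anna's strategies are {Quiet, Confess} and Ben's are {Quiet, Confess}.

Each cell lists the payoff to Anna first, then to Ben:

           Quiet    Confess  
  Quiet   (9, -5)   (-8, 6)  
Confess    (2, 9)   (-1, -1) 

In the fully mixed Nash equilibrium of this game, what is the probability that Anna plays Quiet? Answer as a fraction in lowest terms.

Let r be the probability that Anna plays Quiet. In a completely mixed equilibrium, Ben must be indifferent between Quiet and Confess.
Ben's expected payoff from Quiet is −5r + 9(1−r); from Confess it is 6r − (1−r).
Setting these equal: −14r + 9 = 7r − 1, so r = 10/21.

10/21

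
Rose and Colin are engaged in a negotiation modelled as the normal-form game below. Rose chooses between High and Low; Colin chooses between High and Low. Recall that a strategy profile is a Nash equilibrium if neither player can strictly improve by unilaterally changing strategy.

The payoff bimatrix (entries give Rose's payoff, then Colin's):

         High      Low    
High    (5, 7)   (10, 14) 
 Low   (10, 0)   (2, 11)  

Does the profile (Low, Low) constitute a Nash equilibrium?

No

At (Low, Low), Rose earns 2; switching to High would give 10, so Rose would deviate.
Colin earns 11; switching to High would give 0, so Colin has no profitable deviation.
Since at least one player can profitably deviate, this is not a Nash equilibrium.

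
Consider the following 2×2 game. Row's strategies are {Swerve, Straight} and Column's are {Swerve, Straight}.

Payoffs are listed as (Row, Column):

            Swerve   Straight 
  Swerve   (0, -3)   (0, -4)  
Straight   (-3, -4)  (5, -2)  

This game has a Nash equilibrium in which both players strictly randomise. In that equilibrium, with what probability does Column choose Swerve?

Let y be the probability that Column plays Swerve. In a completely mixed equilibrium, Row must be indifferent between Swerve and Straight.
Row's expected payoff from Swerve is 0; from Straight it is −3y + 5(1−y).
Setting these equal: 0 = −8y + 5, so y = 5/8.

5/8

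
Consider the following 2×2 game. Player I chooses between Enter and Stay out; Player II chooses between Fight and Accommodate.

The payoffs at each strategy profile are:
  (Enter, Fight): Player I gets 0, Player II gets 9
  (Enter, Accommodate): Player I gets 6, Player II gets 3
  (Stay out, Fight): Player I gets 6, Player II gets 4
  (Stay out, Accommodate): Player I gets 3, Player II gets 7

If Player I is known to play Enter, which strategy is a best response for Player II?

Against Enter, Player II earns 9 from Fight and 3 from Accommodate.
So Fight is the best response.

Fight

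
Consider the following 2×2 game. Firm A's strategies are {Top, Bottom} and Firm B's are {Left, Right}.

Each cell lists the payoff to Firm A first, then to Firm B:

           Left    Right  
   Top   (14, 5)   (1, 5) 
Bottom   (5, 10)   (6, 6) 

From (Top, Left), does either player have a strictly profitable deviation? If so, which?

Firm A at (Top, Left) earns 14; deviating to Bottom yields 5 — not better.
Firm B earns 5; deviating to Right yields 5 — not better.
Neither player can strictly improve; the profile is a Nash equilibrium.

Neither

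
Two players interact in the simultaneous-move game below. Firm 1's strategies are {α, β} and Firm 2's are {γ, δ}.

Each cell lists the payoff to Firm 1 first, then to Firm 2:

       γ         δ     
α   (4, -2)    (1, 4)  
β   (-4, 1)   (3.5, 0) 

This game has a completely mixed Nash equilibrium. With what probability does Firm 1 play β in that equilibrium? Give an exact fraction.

Let p be the probability that Firm 1 plays α. In a completely mixed equilibrium, Firm 2 must be indifferent between γ and δ.
Firm 2's expected payoff from γ is −2p + (1−p); from δ it is 4p.
Setting these equal: −3p + 1 = 4p, so p = 1/7.
Therefore Firm 1 plays β with probability 1 − 1/7 = 6/7.

6/7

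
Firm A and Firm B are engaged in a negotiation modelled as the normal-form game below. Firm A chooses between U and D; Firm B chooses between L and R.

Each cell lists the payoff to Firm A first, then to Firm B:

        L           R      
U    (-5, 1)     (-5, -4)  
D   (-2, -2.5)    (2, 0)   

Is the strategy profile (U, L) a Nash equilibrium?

No

At (U, L), Firm A earns -5; switching to D would give -2, so Firm A would deviate.
Firm B earns 1; switching to R would give -4, so Firm B has no profitable deviation.
Since at least one player can profitably deviate, this is not a Nash equilibrium.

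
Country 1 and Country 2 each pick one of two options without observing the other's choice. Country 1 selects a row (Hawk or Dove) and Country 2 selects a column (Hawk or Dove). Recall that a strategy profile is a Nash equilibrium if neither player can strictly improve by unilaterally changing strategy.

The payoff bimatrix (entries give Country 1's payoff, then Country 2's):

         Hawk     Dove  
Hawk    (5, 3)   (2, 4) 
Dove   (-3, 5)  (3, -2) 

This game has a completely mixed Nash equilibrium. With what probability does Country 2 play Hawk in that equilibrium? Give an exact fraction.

Let c be the probability that Country 2 plays Hawk. In a completely mixed equilibrium, Country 1 must be indifferent between Hawk and Dove.
Country 1's expected payoff from Hawk is 5c + 2(1−c); from Dove it is −3c + 3(1−c).
Setting these equal: 3c + 2 = −6c + 3, so c = 1/9.

1/9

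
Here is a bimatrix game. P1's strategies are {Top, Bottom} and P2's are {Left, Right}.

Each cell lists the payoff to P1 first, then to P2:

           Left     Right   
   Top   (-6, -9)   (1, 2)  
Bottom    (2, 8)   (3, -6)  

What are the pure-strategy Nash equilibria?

(Bottom, Left)

(Top, Left): P1 prefers Bottom (2 > -6); P2 prefers Right (2 > -9) — not an equilibrium.
(Top, Right): P1 prefers Bottom (3 > 1) — not an equilibrium.
(Bottom, Left): P1 gets 2 ≥ -6 from Top, and P2 gets 8 ≥ -6 from Right — Nash equilibrium.
(Bottom, Right): P2 prefers Left (8 > -6) — not an equilibrium.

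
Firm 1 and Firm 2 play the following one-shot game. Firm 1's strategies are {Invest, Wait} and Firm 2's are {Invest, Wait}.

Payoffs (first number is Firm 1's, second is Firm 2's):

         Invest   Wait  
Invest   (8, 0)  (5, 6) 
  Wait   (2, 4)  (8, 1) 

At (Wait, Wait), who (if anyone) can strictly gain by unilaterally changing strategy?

Firm 2

Firm 1 at (Wait, Wait) earns 8; deviating to Invest yields 5 — not better.
Firm 2 earns 1; deviating to Invest yields 4 — a strict improvement.
Only Firm 2 has a strictly profitable deviation.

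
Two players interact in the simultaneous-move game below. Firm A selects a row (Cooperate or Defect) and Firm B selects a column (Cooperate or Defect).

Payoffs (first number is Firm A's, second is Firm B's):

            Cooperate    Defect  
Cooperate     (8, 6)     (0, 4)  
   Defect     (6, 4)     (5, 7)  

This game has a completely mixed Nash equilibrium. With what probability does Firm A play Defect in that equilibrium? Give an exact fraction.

2/5

Let x be the probability that Firm A plays Cooperate. In a completely mixed equilibrium, Firm B must be indifferent between Cooperate and Defect.
Firm B's expected payoff from Cooperate is 6x + 4(1−x); from Defect it is 4x + 7(1−x).
Setting these equal: 2x + 4 = −3x + 7, so x = 3/5.
Therefore Firm A plays Defect with probability 1 − 3/5 = 2/5.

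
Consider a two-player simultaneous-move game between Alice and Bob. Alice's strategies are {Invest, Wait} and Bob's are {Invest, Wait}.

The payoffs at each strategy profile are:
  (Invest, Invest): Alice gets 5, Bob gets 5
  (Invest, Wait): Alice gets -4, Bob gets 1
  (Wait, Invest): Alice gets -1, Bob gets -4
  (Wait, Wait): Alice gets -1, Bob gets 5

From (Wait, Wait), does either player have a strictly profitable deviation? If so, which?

Neither

Alice at (Wait, Wait) earns -1; deviating to Invest yields -4 — not better.
Bob earns 5; deviating to Invest yields -4 — not better.
Neither player can strictly improve; the profile is a Nash equilibrium.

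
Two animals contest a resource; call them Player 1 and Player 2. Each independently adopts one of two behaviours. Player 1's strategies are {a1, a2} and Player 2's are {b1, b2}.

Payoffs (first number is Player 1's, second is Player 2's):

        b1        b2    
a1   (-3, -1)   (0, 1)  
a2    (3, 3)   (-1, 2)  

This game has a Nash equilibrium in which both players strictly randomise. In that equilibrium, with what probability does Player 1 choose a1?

1/3

Let r be the probability that Player 1 plays a1. In a completely mixed equilibrium, Player 2 must be indifferent between b1 and b2.
Player 2's expected payoff from b1 is −r + 3(1−r); from b2 it is r + 2(1−r).
Setting these equal: −4r + 3 = −r + 2, so r = 1/3.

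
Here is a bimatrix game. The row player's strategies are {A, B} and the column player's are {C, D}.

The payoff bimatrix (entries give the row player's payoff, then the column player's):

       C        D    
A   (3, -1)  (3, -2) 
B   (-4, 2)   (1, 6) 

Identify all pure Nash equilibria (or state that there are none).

(A, C): the row player gets 3 ≥ -4 from B, and the column player gets -1 ≥ -2 from D — Nash equilibrium.
(A, D): the column player prefers C (-1 > -2) — not an equilibrium.
(B, C): the row player prefers A (3 > -4); the column player prefers D (6 > 2) — not an equilibrium.
(B, D): the row player prefers A (3 > 1) — not an equilibrium.

(A, C)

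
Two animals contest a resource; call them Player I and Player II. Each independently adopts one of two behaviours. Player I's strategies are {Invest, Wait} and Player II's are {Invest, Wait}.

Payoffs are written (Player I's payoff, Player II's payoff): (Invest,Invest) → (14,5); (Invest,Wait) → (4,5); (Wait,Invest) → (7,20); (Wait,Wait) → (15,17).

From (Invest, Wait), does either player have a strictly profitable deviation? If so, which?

Player I at (Invest, Wait) earns 4; deviating to Wait yields 15 — a strict improvement.
Player II earns 5; deviating to Invest yields 5 — not better.
Only Player I has a strictly profitable deviation.

Player I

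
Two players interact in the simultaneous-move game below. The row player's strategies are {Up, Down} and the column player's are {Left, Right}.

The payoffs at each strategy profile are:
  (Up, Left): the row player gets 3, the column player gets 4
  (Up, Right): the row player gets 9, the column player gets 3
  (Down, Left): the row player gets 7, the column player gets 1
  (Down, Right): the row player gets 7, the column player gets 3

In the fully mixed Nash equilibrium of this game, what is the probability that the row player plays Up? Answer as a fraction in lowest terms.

2/3

Let r be the probability that the row player plays Up. In a completely mixed equilibrium, the column player must be indifferent between Left and Right.
The column player's expected payoff from Left is 4r + (1−r); from Right it is 3r + 3(1−r).
Setting these equal: 3r + 1 = 3, so r = 2/3.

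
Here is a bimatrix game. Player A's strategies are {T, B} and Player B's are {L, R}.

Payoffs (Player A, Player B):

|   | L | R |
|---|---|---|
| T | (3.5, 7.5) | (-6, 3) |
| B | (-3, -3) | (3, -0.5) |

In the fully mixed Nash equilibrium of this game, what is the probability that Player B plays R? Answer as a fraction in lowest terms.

13/31

Let y be the probability that Player B plays L. In a completely mixed equilibrium, Player A must be indifferent between T and B.
Player A's expected payoff from T is 3.5y − 6(1−y); from B it is −3y + 3(1−y).
Setting these equal: 9.5y − 6 = −6y + 3, so y = 18/31.
Therefore Player B plays R with probability 1 − 18/31 = 13/31.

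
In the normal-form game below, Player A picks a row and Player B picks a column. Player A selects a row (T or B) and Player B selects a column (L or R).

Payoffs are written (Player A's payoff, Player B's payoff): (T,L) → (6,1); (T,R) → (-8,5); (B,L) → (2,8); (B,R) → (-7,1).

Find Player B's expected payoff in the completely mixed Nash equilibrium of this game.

First find x, the probability Player A plays T, from Player B's indifference between L and R: x + 8(1−x) = 5x + (1−x), giving x = 7/11.
Since Player B is indifferent in equilibrium, Player B's expected payoff equals the payoff from either column against (7/11, 4/11). Using L: (7/11) + 8(4/11) = 39/11.

39/11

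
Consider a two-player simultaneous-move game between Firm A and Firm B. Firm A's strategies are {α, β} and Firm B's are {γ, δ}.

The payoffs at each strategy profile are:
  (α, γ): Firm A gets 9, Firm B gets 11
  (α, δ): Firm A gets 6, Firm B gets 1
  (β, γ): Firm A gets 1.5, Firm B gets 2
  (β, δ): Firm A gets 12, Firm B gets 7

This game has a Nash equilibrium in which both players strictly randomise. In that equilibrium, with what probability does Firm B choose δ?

5/9

Let c be the probability that Firm B plays γ. In a completely mixed equilibrium, Firm A must be indifferent between α and β.
Firm A's expected payoff from α is 9c + 6(1−c); from β it is 1.5c + 12(1−c).
Setting these equal: 3c + 6 = −10.5c + 12, so c = 4/9.
Therefore Firm B plays δ with probability 1 − 4/9 = 5/9.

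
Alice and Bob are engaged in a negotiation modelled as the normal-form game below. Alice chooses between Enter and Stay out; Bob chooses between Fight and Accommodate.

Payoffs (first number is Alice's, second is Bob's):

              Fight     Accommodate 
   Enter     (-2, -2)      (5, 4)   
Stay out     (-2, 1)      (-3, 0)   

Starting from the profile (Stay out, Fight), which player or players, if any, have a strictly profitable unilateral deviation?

Alice at (Stay out, Fight) earns -2; deviating to Enter yields -2 — not better.
Bob earns 1; deviating to Accommodate yields 0 — not better.
Neither player can strictly improve; the profile is a Nash equilibrium.

Neither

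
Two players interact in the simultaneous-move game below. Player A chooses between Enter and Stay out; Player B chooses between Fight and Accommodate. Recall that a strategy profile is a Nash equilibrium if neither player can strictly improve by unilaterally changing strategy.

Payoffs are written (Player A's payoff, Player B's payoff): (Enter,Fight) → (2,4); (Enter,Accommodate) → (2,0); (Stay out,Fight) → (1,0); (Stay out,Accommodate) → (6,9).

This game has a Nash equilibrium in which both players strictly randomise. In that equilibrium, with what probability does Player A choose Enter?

9/13

Let p be the probability that Player A plays Enter. In a completely mixed equilibrium, Player B must be indifferent between Fight and Accommodate.
Player B's expected payoff from Fight is 4p; from Accommodate it is 9(1−p).
Setting these equal: 4p = −9p + 9, so p = 9/13.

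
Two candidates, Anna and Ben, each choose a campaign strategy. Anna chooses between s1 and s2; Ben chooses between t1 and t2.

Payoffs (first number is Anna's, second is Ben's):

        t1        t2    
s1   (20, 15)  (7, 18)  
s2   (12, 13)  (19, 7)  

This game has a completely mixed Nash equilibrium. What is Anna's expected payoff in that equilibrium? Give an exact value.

74/5

First find y, the probability Ben plays t1, from Anna's indifference between s1 and s2: 20y + 7(1−y) = 12y + 19(1−y), giving y = 3/5.
Since Anna is indifferent in equilibrium, Anna's expected payoff equals the payoff from either row against (3/5, 2/5). Using s1: 20(3/5) + 7(2/5) = 74/5.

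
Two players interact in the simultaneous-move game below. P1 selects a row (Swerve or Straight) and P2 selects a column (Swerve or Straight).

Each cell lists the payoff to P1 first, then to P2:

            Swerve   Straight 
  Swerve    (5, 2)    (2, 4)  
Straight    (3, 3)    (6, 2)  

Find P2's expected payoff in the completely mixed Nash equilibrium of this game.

First find p, the probability P1 plays Swerve, from P2's indifference between Swerve and Straight: 2p + 3(1−p) = 4p + 2(1−p), giving p = 1/3.
Since P2 is indifferent in equilibrium, P2's expected payoff equals the payoff from either column against (1/3, 2/3). Using Swerve: 2(1/3) + 3(2/3) = 8/3.

8/3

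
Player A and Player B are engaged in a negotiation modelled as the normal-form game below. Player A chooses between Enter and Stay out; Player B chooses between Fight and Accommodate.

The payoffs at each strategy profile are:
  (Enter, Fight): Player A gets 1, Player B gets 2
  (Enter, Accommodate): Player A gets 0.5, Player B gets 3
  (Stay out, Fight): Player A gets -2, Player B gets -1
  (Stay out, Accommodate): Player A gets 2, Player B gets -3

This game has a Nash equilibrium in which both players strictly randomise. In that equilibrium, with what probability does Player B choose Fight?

1/3

Let q be the probability that Player B plays Fight. In a completely mixed equilibrium, Player A must be indifferent between Enter and Stay out.
Player A's expected payoff from Enter is q + 0.5(1−q); from Stay out it is −2q + 2(1−q).
Setting these equal: 0.5q + 0.5 = −4q + 2, so q = 1/3.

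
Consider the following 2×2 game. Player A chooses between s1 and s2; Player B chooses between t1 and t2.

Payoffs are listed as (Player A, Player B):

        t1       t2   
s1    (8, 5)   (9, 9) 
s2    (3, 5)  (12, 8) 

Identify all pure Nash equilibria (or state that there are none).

(s2, t2)

(s1, t1): Player B prefers t2 (9 > 5) — not an equilibrium.
(s1, t2): Player A prefers s2 (12 > 9) — not an equilibrium.
(s2, t1): Player A prefers s1 (8 > 3); Player B prefers t2 (8 > 5) — not an equilibrium.
(s2, t2): Player A gets 12 ≥ 9 from s1, and Player B gets 8 ≥ 5 from t1 — Nash equilibrium.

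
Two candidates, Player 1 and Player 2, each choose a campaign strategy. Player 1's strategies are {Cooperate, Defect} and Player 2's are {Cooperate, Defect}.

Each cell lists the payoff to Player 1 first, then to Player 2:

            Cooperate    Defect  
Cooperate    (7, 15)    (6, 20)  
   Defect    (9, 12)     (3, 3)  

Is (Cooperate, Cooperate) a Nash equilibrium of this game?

At (Cooperate, Cooperate), Player 1 earns 7; switching to Defect would give 9, so Player 1 would deviate.
Player 2 earns 15; switching to Defect would give 20, so Player 2 would deviate.
Since at least one player can profitably deviate, this is not a Nash equilibrium.

No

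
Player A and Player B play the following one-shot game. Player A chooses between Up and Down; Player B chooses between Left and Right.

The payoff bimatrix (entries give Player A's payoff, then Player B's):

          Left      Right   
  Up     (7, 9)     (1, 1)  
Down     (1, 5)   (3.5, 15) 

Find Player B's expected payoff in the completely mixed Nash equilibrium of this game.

65/9

First find p, the probability Player A plays Up, from Player B's indifference between Left and Right: 9p + 5(1−p) = p + 15(1−p), giving p = 5/9.
Since Player B is indifferent in equilibrium, Player B's expected payoff equals the payoff from either column against (5/9, 4/9). Using Left: 9(5/9) + 5(4/9) = 65/9.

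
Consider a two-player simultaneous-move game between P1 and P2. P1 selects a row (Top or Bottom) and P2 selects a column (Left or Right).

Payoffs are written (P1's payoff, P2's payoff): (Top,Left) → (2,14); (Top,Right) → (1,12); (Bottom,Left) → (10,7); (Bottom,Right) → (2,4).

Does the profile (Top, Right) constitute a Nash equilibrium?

No

At (Top, Right), P1 earns 1; switching to Bottom would give 2, so P1 would deviate.
P2 earns 12; switching to Left would give 14, so P2 would deviate.
Since at least one player can profitably deviate, this is not a Nash equilibrium.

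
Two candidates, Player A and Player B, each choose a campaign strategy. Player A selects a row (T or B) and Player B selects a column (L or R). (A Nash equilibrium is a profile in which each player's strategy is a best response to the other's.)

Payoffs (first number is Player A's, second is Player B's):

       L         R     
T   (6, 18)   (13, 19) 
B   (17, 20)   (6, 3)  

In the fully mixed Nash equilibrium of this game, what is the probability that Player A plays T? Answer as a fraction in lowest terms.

Let r be the probability that Player A plays T. In a completely mixed equilibrium, Player B must be indifferent between L and R.
Player B's expected payoff from L is 18r + 20(1−r); from R it is 19r + 3(1−r).
Setting these equal: −2r + 20 = 16r + 3, so r = 17/18.

17/18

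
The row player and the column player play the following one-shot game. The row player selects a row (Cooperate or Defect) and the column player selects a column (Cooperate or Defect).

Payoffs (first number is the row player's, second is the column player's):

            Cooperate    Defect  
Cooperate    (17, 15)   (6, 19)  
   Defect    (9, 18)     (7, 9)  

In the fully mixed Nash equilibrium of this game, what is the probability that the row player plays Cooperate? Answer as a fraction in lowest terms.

Let r be the probability that the row player plays Cooperate. In a completely mixed equilibrium, the column player must be indifferent between Cooperate and Defect.
The column player's expected payoff from Cooperate is 15r + 18(1−r); from Defect it is 19r + 9(1−r).
Setting these equal: −3r + 18 = 10r + 9, so r = 9/13.

9/13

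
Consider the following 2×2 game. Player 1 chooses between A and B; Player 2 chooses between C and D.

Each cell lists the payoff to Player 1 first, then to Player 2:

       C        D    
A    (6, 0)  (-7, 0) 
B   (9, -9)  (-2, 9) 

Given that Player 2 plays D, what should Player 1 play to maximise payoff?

Against D, Player 1 earns -7 from A and -2 from B.
So B is the best response.

B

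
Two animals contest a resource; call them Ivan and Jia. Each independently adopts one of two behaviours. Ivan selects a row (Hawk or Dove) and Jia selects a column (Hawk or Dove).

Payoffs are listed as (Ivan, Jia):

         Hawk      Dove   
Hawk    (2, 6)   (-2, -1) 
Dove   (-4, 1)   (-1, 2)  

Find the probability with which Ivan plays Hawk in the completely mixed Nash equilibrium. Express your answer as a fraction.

1/8

Let p be the probability that Ivan plays Hawk. In a completely mixed equilibrium, Jia must be indifferent between Hawk and Dove.
Jia's expected payoff from Hawk is 6p + (1−p); from Dove it is −p + 2(1−p).
Setting these equal: 5p + 1 = −3p + 2, so p = 1/8.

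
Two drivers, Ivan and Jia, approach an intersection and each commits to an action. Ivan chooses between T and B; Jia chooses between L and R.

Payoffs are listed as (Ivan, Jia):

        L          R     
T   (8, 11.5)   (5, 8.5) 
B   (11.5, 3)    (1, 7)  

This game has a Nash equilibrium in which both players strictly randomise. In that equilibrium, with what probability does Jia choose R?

Let y be the probability that Jia plays L. In a completely mixed equilibrium, Ivan must be indifferent between T and B.
Ivan's expected payoff from T is 8y + 5(1−y); from B it is 11.5y + (1−y).
Setting these equal: 3y + 5 = 10.5y + 1, so y = 8/15.
Therefore Jia plays R with probability 1 − 8/15 = 7/15.

7/15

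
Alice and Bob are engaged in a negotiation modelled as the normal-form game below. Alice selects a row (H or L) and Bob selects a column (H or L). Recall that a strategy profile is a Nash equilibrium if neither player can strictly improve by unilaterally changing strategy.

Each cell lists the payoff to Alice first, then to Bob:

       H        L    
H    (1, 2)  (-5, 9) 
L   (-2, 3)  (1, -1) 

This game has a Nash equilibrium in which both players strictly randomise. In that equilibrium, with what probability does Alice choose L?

7/11

Let x be the probability that Alice plays H. In a completely mixed equilibrium, Bob must be indifferent between H and L.
Bob's expected payoff from H is 2x + 3(1−x); from L it is 9x − (1−x).
Setting these equal: −x + 3 = 10x − 1, so x = 4/11.
Therefore Alice plays L with probability 1 − 4/11 = 7/11.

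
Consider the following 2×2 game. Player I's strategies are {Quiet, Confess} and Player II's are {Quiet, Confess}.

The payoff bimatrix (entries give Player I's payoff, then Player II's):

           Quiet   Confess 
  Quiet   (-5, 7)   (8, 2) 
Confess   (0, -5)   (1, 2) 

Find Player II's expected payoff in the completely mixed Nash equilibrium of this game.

2

First find x, the probability Player I plays Quiet, from Player II's indifference between Quiet and Confess: 7x − 5(1−x) = 2x + 2(1−x), giving x = 7/12.
Since Player II is indifferent in equilibrium, Player II's expected payoff equals the payoff from either column against (7/12, 5/12). Using Quiet: 7(7/12) − 5(5/12) = 2.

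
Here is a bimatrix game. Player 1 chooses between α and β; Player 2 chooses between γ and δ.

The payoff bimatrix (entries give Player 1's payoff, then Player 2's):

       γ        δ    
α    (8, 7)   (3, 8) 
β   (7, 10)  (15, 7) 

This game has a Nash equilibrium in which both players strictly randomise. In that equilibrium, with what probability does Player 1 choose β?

1/4

Let x be the probability that Player 1 plays α. In a completely mixed equilibrium, Player 2 must be indifferent between γ and δ.
Player 2's expected payoff from γ is 7x + 10(1−x); from δ it is 8x + 7(1−x).
Setting these equal: −3x + 10 = x + 7, so x = 3/4.
Therefore Player 1 plays β with probability 1 − 3/4 = 1/4.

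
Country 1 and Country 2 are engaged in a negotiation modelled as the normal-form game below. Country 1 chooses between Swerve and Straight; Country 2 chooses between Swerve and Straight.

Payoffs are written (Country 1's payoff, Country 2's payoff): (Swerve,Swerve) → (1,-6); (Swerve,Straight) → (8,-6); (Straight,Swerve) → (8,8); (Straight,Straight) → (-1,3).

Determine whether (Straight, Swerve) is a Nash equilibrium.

Yes

At (Straight, Swerve), Country 1 earns 8; switching to Swerve would give 1, so Country 1 has no profitable deviation.
Country 2 earns 8; switching to Straight would give 3, so Country 2 has no profitable deviation.
Neither player can gain by a unilateral deviation, so this profile is a Nash equilibrium.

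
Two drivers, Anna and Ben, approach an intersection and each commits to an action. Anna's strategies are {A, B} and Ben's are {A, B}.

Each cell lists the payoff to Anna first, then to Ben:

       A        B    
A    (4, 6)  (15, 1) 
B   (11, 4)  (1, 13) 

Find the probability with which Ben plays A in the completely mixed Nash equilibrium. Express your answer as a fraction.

2/3

Let q be the probability that Ben plays A. In a completely mixed equilibrium, Anna must be indifferent between A and B.
Anna's expected payoff from A is 4q + 15(1−q); from B it is 11q + (1−q).
Setting these equal: −11q + 15 = 10q + 1, so q = 2/3.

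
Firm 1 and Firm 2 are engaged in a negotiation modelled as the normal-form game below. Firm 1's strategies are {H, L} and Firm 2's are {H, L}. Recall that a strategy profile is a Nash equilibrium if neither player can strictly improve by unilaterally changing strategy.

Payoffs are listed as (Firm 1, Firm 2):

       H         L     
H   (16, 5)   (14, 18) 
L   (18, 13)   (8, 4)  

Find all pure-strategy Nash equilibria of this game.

(H, L) and (L, H)

(H, H): Firm 1 prefers L (18 > 16); Firm 2 prefers L (18 > 5) — not an equilibrium.
(H, L): Firm 1 gets 14 ≥ 8 from L, and Firm 2 gets 18 ≥ 5 from H — Nash equilibrium.
(L, H): Firm 1 gets 18 ≥ 16 from H, and Firm 2 gets 13 ≥ 4 from L — Nash equilibrium.
(L, L): Firm 1 prefers H (14 > 8); Firm 2 prefers H (13 > 4) — not an equilibrium.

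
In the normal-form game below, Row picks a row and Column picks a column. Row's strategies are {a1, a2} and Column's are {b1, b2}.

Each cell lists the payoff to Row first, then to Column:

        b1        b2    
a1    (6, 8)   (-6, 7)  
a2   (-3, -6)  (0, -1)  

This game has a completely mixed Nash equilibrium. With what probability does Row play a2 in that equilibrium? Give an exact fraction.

1/6

Let r be the probability that Row plays a1. In a completely mixed equilibrium, Column must be indifferent between b1 and b2.
Column's expected payoff from b1 is 8r − 6(1−r); from b2 it is 7r − (1−r).
Setting these equal: 14r − 6 = 8r − 1, so r = 5/6.
Therefore Row plays a2 with probability 1 − 5/6 = 1/6.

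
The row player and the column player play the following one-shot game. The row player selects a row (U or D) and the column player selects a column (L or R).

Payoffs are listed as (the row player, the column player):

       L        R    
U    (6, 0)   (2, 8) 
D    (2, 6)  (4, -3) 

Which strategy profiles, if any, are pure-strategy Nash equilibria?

none

(U, L): the column player prefers R (8 > 0) — not an equilibrium.
(U, R): the row player prefers D (4 > 2) — not an equilibrium.
(D, L): the row player prefers U (6 > 2) — not an equilibrium.
(D, R): the column player prefers L (6 > -3) — not an equilibrium.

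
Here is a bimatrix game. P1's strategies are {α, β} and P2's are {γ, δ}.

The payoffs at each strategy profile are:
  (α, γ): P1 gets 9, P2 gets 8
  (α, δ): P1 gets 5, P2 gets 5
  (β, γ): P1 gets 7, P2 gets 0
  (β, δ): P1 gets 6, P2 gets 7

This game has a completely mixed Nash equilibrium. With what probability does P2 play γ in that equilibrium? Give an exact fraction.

Let c be the probability that P2 plays γ. In a completely mixed equilibrium, P1 must be indifferent between α and β.
P1's expected payoff from α is 9c + 5(1−c); from β it is 7c + 6(1−c).
Setting these equal: 4c + 5 = c + 6, so c = 1/3.

1/3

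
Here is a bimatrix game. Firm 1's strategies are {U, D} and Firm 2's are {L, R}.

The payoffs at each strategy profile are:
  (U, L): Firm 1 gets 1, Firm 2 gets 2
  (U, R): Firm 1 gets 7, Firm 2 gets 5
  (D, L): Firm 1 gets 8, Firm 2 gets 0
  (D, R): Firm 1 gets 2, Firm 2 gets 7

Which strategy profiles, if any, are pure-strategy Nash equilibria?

(U, L): Firm 1 prefers D (8 > 1); Firm 2 prefers R (5 > 2) — not an equilibrium.
(U, R): Firm 1 gets 7 ≥ 2 from D, and Firm 2 gets 5 ≥ 2 from L — Nash equilibrium.
(D, L): Firm 2 prefers R (7 > 0) — not an equilibrium.
(D, R): Firm 1 prefers U (7 > 2) — not an equilibrium.

(U, R)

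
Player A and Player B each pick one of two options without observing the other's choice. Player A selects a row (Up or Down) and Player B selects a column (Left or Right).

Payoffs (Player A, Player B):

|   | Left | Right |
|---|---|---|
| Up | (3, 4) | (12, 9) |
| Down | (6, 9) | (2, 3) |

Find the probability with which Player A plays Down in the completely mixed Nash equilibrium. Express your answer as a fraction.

5/11

Let p be the probability that Player A plays Up. In a completely mixed equilibrium, Player B must be indifferent between Left and Right.
Player B's expected payoff from Left is 4p + 9(1−p); from Right it is 9p + 3(1−p).
Setting these equal: −5p + 9 = 6p + 3, so p = 6/11.
Therefore Player A plays Down with probability 1 − 6/11 = 5/11.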